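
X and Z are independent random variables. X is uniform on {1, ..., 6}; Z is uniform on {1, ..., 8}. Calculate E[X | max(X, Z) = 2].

5/3

P(max(X, Z) = 2) = 1/16.
Summing X·P(x,y) over outcomes with max(X, Z) = 2 gives 5/48.
E[X | max(X, Z) = 2] = (5/48) / (1/16) = 5/3.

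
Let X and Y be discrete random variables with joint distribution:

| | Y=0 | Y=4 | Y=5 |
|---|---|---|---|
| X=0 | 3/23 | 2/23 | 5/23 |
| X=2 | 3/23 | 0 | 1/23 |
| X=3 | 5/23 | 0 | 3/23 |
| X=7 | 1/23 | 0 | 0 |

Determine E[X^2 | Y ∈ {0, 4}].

P(Y ∈ {0, 4}) = 14/23.
Summing X^2·P(X=x,Y=y) over the conditioning event gives 106/23.
E[X^2 | Y ∈ {0, 4}] = (106/23) / (14/23) = 53/7.

53/7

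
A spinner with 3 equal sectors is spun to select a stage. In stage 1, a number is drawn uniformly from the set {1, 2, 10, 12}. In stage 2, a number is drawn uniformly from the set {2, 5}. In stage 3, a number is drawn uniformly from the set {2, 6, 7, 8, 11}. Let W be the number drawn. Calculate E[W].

E[W | stage 1] = (1+2+10+12)/4 = 25/4.
E[W | stage 2] = (2+5)/2 = 7/2.
E[W | stage 3] = (2+6+7+8+11)/5 = 34/5.
By the law of total expectation,
E[W] = (1/3)·(25/4) + (1/3)·(7/2) + (1/3)·(34/5) = 331/60.

331/60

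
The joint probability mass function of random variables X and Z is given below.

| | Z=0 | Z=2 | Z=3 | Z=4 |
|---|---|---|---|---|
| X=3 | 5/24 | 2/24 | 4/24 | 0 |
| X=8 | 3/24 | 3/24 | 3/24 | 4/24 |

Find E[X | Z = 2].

6

P(Z = 2) = 5/24.
Σ X·P over the event = 3·(2/24) + 8·(3/24) = 5/4.
E[X | Z = 2] = (5/4) / (5/24) = 6.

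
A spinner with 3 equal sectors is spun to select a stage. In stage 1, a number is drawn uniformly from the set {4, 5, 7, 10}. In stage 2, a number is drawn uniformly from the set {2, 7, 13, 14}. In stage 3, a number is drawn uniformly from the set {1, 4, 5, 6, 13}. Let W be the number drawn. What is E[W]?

71/10

E[W | stage 1] = (4+5+7+10)/4 = 13/2.
E[W | stage 2] = (2+7+13+14)/4 = 9.
E[W | stage 3] = (1+4+5+6+13)/5 = 29/5.
E[W] = (1/3)·(13/2) + (1/3)·(9) + (1/3)·(29/5) = 71/10.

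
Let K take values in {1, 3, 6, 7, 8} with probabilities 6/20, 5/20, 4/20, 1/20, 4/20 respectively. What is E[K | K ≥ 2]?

39/7

P(K ≥ 2) = 7/10.
Σ over the event: 3·1/4 + 6·1/5 + 7·1/20 + 8·1/5 = 39/10.
E[K | K ≥ 2] = (39/10) / (7/10) = 39/7.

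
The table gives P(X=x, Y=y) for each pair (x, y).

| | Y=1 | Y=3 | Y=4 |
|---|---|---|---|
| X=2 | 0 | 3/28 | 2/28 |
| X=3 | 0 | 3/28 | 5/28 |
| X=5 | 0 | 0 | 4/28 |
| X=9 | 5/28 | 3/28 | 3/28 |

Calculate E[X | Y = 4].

33/7

P(Y = 4) = 1/2.
Σ X·P over the event = 2·(2/28) + 3·(5/28) + 5·(4/28) + 9·(3/28) = 33/14.
E[X | Y = 4] = (33/14) / (1/2) = 33/7.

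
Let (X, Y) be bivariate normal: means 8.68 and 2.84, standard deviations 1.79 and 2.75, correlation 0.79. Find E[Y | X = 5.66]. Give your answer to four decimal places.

E[Y | X=x] = μ_Y + ρ(σ_Y/σ_X)(x − μ_X) for jointly normal variables.
E[Y | X=5.66] = 2.84 + (0.79)·(2.75/1.79)·(5.66 − (8.68)) = 2.84 + (1.21369)·(-3.02) = -0.8253.

-0.8253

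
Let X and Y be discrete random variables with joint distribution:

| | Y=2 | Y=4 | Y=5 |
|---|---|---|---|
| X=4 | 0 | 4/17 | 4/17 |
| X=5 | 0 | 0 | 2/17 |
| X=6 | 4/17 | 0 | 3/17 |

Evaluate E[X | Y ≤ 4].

P(Y ≤ 4) = 8/17.
Σ X·P over the event = 4·(4/17) + 6·(4/17) = 40/17.
E[X | Y ≤ 4] = (40/17) / (8/17) = 5.

5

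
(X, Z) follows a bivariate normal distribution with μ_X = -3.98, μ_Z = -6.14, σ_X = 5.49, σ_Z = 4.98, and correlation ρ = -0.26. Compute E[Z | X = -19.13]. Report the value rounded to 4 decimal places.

For a bivariate normal, E[Z | X=x] = μ_Z + ρ·(σ_Z/σ_X)·(x − μ_X).
E[Z | X=-19.13] = -6.14 + (-0.26)·(4.98/5.49)·(-19.13 − (-3.98)) = -6.14 + (-0.23585)·(-15.15) = -2.5669.

-2.5669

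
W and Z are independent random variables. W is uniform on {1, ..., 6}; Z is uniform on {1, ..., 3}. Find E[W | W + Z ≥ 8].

17/3

P(W + Z ≥ 8) = 1/6.
Summing W·P(x,y) over outcomes with W + Z ≥ 8 gives 17/18.
E[W | W + Z ≥ 8] = (17/18) / (1/6) = 17/3.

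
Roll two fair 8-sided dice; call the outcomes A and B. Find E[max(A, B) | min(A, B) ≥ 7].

Outcomes with min(A, B) ≥ 7: (7,7), (7,8), (8,7), (8,8), each with probability 1/64.
E[max(A, B) | min(A, B) ≥ 7] = (7 + 8 + 8 + 8) / 4 = 31/4.

31/4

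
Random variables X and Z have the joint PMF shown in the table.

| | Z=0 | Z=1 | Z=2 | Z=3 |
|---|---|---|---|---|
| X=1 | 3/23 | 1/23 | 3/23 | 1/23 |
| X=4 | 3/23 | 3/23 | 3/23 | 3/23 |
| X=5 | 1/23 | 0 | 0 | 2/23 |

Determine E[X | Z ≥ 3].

23/6

P(Z ≥ 3) = 6/23.
Summing X·P(X=x,Z=y) over the conditioning event gives 1.
E[X | Z ≥ 3] = (1) / (6/23) = 23/6.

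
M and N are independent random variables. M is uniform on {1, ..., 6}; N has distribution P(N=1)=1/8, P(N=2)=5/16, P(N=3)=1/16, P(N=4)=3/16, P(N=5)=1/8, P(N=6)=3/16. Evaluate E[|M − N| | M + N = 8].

P(M + N = 8) = 7/48.
Summing |M−N|·P(x,y) over outcomes with M + N = 8 gives 19/48.
E[|M − N| | M + N = 8] = (19/48) / (7/48) = 19/7.

19/7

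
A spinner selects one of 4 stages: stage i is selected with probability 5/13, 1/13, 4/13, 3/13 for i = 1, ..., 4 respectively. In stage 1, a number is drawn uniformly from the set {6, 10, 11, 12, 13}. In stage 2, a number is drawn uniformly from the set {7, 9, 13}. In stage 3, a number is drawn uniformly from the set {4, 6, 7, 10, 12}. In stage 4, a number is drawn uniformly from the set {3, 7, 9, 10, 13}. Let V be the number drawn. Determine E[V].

1771/195

E[V | stage 1] = (6+10+11+12+13)/5 = 52/5.
E[V | stage 2] = (7+9+13)/3 = 29/3.
E[V | stage 3] = (4+6+7+10+12)/5 = 39/5.
E[V | stage 4] = (3+7+9+10+13)/5 = 42/5.
E[V] = (5/13)·(52/5) + (1/13)·(29/3) + (4/13)·(39/5) + (3/13)·(42/5) = 1771/195.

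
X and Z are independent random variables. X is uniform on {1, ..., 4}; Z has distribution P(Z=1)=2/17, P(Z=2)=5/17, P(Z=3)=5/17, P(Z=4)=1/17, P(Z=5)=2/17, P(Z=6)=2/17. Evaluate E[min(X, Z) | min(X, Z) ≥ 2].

P(min(X, Z) ≥ 2) = 45/68.
Summing min(X,Z)·P(x,y) over outcomes with min(X, Z) ≥ 2 gives 115/68.
E[min(X, Z) | min(X, Z) ≥ 2] = (115/68) / (45/68) = 23/9.

23/9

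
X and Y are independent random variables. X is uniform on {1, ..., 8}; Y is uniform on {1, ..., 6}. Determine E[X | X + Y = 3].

Outcomes with X + Y = 3: (1,2), (2,1), each with probability 1/48.
E[X | X + Y = 3] = (1 + 2) / 2 = 3/2.

3/2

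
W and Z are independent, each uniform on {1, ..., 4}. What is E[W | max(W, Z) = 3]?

Outcomes with max(W, Z) = 3: (1,3), (2,3), (3,1), (3,2), (3,3), each with probability 1/16.
E[W | max(W, Z) = 3] = (1 + 2 + 3 + 3 + 3) / 5 = 12/5.

12/5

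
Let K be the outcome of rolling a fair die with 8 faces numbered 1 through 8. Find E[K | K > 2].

11/2

Given K > 2, K is equally likely to be any of {3, 4, 5, 6, 7, 8}.
E[K | K > 2] = (3 + 4 + 5 + 6 + 7 + 8) / 6 = 11/2.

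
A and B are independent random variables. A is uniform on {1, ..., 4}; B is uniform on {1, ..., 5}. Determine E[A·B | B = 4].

10

Outcomes with B = 4: (1,4), (2,4), (3,4), (4,4), each with probability 1/20.
E[A·B | B = 4] = (4 + 8 + 12 + 16) / 4 = 10.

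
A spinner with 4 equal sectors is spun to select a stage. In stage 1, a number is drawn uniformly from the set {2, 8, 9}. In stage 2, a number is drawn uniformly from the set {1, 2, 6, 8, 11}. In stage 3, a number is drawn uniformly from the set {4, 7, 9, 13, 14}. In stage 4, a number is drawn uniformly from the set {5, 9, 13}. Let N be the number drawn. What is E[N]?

91/12

E[N | stage 1] = (2+8+9)/3 = 19/3.
E[N | stage 2] = (1+2+6+8+11)/5 = 28/5.
E[N | stage 3] = (4+7+9+13+14)/5 = 47/5.
E[N | stage 4] = (5+9+13)/3 = 9.
E[N] = (1/4)·(19/3) + (1/4)·(28/5) + (1/4)·(47/5) + (1/4)·(9) = 91/12.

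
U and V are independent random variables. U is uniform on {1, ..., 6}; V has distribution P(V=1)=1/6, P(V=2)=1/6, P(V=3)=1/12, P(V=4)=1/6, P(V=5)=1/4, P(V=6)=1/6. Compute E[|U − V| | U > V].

P(U > V) = 7/18.
Summing |U−V|·P(x,y) over outcomes with U > V gives 65/72.
E[|U − V| | U > V] = (65/72) / (7/18) = 65/28.

65/28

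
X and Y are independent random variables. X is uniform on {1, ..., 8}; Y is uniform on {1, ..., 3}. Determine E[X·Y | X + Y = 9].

40/3

Outcomes with X + Y = 9: (6,3), (7,2), (8,1), each with probability 1/24.
E[X·Y | X + Y = 9] = (18 + 14 + 8) / 3 = 40/3.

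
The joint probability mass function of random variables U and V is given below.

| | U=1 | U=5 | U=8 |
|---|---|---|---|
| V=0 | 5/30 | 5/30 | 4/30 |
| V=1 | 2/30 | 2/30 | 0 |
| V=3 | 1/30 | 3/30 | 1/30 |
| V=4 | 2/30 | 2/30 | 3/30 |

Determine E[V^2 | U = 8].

P(U = 8) = 4/15.
Σ V^2·P over the event = 0·(4/30) + 9·(1/30) + 16·(3/30) = 19/10.
E[V^2 | U = 8] = (19/10) / (4/15) = 57/8.

57/8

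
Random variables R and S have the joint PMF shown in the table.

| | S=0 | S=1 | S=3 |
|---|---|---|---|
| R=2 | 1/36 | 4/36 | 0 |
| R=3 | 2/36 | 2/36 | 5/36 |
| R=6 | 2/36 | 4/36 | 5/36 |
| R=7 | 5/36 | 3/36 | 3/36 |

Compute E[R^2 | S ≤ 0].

339/10

P(S ≤ 0) = 5/18.
Σ R^2·P over the event = 4·(1/36) + 9·(2/36) + 36·(2/36) + 49·(5/36) = 113/12.
E[R^2 | S ≤ 0] = (113/12) / (5/18) = 339/10.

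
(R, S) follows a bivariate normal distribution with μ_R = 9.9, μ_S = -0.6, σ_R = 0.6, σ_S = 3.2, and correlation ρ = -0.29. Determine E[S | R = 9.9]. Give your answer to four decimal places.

-0.6000

The regression of S on R has slope ρ·σ_S/σ_R and passes through (μ_R, μ_S).
E[S | R=9.9] = -0.6 + (-0.29)·(3.2/0.6)·(9.9 − (9.9)) = -0.6 + (-1.5467)·(0) = -0.6000.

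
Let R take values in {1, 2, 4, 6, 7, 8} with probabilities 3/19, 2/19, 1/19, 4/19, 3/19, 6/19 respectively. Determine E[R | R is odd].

P(R is odd) = 6/19.
Σ over the event: 1·3/19 + 7·3/19 = 24/19.
E[R | R is odd] = (24/19) / (6/19) = 4.

4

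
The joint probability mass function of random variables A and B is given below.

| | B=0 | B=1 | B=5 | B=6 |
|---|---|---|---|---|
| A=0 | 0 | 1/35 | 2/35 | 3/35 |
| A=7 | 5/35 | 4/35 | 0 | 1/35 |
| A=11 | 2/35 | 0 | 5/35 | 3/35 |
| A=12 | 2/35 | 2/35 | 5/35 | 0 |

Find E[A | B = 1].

52/7

P(B = 1) = 1/5.
Σ A·P over the event = 0·(1/35) + 7·(4/35) + 12·(2/35) = 52/35.
E[A | B = 1] = (52/35) / (1/5) = 52/7.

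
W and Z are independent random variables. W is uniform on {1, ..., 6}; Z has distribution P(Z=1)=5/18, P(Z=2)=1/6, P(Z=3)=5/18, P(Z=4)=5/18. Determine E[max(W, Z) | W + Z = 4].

36/13

P(W + Z = 4) = 13/108.
Summing max(W,Z)·P(x,y) over outcomes with W + Z = 4 gives 1/3.
E[max(W, Z) | W + Z = 4] = (1/3) / (13/108) = 36/13.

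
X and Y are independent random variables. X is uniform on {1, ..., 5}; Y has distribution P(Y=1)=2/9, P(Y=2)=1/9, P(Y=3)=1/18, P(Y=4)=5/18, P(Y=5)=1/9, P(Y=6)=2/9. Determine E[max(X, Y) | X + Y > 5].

P(X + Y > 5) = 61/90.
Summing max(X,Y)·P(x,y) over outcomes with X + Y > 5 gives 61/18.
E[max(X, Y) | X + Y > 5] = (61/18) / (61/90) = 5.

5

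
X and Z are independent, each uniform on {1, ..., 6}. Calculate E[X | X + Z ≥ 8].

P(X + Z ≥ 8) = 5/12.
Summing X·P(x,y) over outcomes with X + Z ≥ 8 gives 35/18.
E[X | X + Z ≥ 8] = (35/18) / (5/12) = 14/3.

14/3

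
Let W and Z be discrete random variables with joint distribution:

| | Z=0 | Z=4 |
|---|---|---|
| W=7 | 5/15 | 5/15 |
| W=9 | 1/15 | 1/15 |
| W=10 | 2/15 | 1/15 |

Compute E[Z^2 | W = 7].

P(W = 7) = 2/3.
Σ Z^2·P over the event = 0·(5/15) + 16·(5/15) = 16/3.
E[Z^2 | W = 7] = (16/3) / (2/3) = 8.

8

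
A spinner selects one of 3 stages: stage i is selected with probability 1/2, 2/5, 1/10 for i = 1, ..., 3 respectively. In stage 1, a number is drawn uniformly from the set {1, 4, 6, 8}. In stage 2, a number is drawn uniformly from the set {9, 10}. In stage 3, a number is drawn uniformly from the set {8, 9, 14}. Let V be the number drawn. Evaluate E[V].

173/24

E[V | stage 1] = (1+4+6+8)/4 = 19/4.
E[V | stage 2] = (9+10)/2 = 19/2.
E[V | stage 3] = (8+9+14)/3 = 31/3.
E[V] = (1/2)·(19/4) + (2/5)·(19/2) + (1/10)·(31/3) = 173/24.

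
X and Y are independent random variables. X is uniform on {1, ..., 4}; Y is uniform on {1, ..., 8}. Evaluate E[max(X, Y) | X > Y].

P(X > Y) = 3/16.
Summing max(X,Y)·P(x,y) over outcomes with X > Y gives 5/8.
E[max(X, Y) | X > Y] = (5/8) / (3/16) = 10/3.

10/3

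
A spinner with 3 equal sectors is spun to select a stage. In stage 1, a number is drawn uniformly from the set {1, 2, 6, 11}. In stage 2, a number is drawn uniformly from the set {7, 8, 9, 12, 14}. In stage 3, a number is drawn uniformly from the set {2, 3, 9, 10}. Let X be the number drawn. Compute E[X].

E[X | stage 1] = (1+2+6+11)/4 = 5.
E[X | stage 2] = (7+8+9+12+14)/5 = 10.
E[X | stage 3] = (2+3+9+10)/4 = 6.
By the law of total expectation,
E[X] = (1/3)·(5) + (1/3)·(10) + (1/3)·(6) = 7.

7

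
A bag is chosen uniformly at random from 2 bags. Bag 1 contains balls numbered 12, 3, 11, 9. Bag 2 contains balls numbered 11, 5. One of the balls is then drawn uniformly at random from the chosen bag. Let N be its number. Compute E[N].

67/8

E[N | bag 1] = (12+3+11+9)/4 = 35/4.
E[N | bag 2] = (11+5)/2 = 8.
E[N] = (1/2)·(35/4) + (1/2)·(8) = 67/8.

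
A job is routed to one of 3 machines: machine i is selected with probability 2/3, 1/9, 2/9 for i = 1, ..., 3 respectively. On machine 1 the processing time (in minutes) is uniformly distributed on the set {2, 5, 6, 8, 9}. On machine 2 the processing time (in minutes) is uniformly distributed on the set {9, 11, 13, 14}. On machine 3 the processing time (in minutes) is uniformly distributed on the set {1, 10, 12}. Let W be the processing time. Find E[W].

E[W | machine 1] = (2+5+6+8+9)/5 = 6.
E[W | machine 2] = (9+11+13+14)/4 = 47/4.
E[W | machine 3] = (1+10+12)/3 = 23/3.
E[W] = (2/3)·(6) + (1/9)·(47/4) + (2/9)·(23/3) = 757/108.

757/108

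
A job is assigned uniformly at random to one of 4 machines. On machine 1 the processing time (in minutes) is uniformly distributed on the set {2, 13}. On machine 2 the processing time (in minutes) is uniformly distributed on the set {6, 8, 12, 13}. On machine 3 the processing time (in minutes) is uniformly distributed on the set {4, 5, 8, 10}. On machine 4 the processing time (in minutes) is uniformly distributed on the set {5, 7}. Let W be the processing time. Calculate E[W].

15/2

E[W | machine 1] = (2+13)/2 = 15/2.
E[W | machine 2] = (6+8+12+13)/4 = 39/4.
E[W | machine 3] = (4+5+8+10)/4 = 27/4.
E[W | machine 4] = (5+7)/2 = 6.
By the law of total expectation,
E[W] = (1/4)·(15/2) + (1/4)·(39/4) + (1/4)·(27/4) + (1/4)·(6) = 15/2.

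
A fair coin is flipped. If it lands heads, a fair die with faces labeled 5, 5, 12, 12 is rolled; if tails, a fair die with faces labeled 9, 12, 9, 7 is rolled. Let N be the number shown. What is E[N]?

71/8

E[N | heads] = (5+5+12+12)/4 = 17/2.
E[N | tails] = (9+12+9+7)/4 = 37/4.
By the law of total expectation,
E[N] = (1/2)·(17/2) + (1/2)·(37/4) = 71/8.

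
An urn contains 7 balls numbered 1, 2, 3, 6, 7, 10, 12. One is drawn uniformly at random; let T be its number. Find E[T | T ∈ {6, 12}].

P(T ∈ {6, 12}) = 2/7.
Σ over the event: 6·1/7 + 12·1/7 = 18/7.
E[T | T ∈ {6, 12}] = (18/7) / (2/7) = 9.

9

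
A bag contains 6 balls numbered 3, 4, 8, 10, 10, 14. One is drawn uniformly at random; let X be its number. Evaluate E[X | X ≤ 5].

7/2

P(X ≤ 5) = 1/3.
Σ over the event: 3·1/6 + 4·1/6 = 7/6.
E[X | X ≤ 5] = (7/6) / (1/3) = 7/2.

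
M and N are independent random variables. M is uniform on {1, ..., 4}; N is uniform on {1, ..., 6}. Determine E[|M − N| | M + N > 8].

2

Outcomes with M + N > 8: (3,6), (4,5), (4,6), each with probability 1/24.
E[|M − N| | M + N > 8] = (3 + 1 + 2) / 3 = 2.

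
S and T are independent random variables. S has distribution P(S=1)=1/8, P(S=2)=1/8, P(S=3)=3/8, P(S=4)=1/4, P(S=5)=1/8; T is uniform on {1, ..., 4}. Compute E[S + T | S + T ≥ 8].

33/4

P(S + T ≥ 8) = 1/8.
Summing (S+T)·P(x,y) over outcomes with S + T ≥ 8 gives 33/32.
E[S + T | S + T ≥ 8] = (33/32) / (1/8) = 33/4.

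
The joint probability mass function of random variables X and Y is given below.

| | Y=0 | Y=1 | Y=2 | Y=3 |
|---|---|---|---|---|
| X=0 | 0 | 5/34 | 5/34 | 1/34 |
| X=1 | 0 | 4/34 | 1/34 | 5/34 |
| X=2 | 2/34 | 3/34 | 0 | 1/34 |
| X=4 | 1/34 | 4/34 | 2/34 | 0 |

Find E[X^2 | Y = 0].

8

P(Y = 0) = 3/34.
Σ X^2·P over the event = 4·(2/34) + 16·(1/34) = 12/17.
E[X^2 | Y = 0] = (12/17) / (3/34) = 8.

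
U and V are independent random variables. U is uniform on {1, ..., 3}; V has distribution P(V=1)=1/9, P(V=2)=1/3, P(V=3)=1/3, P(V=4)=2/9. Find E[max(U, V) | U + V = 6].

17/5

P(U + V = 6) = 5/27.
Summing max(U,V)·P(x,y) over outcomes with U + V = 6 gives 17/27.
E[max(U, V) | U + V = 6] = (17/27) / (5/27) = 17/5.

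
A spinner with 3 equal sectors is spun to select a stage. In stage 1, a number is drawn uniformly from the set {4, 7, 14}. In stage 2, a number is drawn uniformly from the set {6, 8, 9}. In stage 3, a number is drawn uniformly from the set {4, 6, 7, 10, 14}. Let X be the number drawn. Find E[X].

E[X | stage 1] = (4+7+14)/3 = 25/3.
E[X | stage 2] = (6+8+9)/3 = 23/3.
E[X | stage 3] = (4+6+7+10+14)/5 = 41/5.
E[X] = (1/3)·(25/3) + (1/3)·(23/3) + (1/3)·(41/5) = 121/15.

121/15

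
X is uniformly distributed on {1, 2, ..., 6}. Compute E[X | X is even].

Given X is even, X is equally likely to be any of {2, 4, 6}.
E[X | X is even] = (2 + 4 + 6) / 3 = 4.

4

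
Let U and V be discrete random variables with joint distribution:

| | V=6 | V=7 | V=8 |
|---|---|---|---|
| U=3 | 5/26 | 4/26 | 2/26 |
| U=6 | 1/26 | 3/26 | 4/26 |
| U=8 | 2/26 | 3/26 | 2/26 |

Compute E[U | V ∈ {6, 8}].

83/16

P(V ∈ {6, 8}) = 8/13.
Summing U·P(U=x,V=y) over the conditioning event gives 83/26.
E[U | V ∈ {6, 8}] = (83/26) / (8/13) = 83/16.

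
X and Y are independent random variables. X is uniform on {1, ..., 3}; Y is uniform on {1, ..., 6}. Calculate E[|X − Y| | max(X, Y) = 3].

6/5

Outcomes with max(X, Y) = 3: (1,3), (2,3), (3,1), (3,2), (3,3), each with probability 1/18.
E[|X − Y| | max(X, Y) = 3] = (2 + 1 + 2 + 1 + 0) / 5 = 6/5.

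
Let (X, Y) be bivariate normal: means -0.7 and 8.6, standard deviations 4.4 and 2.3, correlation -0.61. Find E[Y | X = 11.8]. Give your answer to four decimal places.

The regression of Y on X has slope ρ·σ_Y/σ_X and passes through (μ_X, μ_Y).
E[Y | X=11.8] = 8.6 + (-0.61)·(2.3/4.4)·(11.8 − (-0.7)) = 8.6 + (-0.318864)·(12.5) = 4.6142.

4.6142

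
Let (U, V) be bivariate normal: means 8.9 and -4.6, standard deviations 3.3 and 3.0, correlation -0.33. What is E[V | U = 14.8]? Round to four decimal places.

-6.3700

E[V | U=x] = μ_V + ρ(σ_V/σ_U)(x − μ_U) for jointly normal variables.
E[V | U=14.8] = -4.6 + (-0.33)·(3.0/3.3)·(14.8 − (8.9)) = -4.6 + (-0.3)·(5.9) = -6.3700.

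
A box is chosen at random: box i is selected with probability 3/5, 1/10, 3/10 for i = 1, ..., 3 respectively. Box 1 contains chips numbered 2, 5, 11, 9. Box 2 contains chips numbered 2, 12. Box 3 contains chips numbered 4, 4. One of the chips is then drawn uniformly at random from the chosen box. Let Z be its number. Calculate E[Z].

119/20

E[Z | box 1] = (2+5+11+9)/4 = 27/4.
E[Z | box 2] = (2+12)/2 = 7.
E[Z | box 3] = (4+4)/2 = 4.
By the law of total expectation,
E[Z] = (3/5)·(27/4) + (1/10)·(7) + (3/10)·(4) = 119/20.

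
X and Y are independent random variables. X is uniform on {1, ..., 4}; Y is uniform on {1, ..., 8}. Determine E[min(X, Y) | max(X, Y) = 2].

4/3

Outcomes with max(X, Y) = 2: (1,2), (2,1), (2,2), each with probability 1/32.
E[min(X, Y) | max(X, Y) = 2] = (1 + 1 + 2) / 3 = 4/3.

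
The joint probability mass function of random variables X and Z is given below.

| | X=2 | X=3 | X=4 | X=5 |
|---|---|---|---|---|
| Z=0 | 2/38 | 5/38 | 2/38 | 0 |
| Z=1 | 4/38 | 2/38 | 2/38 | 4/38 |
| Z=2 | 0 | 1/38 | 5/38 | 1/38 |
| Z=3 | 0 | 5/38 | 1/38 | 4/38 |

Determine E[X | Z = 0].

3

P(Z = 0) = 9/38.
Σ X·P over the event = 2·(2/38) + 3·(5/38) + 4·(2/38) = 27/38.
E[X | Z = 0] = (27/38) / (9/38) = 3.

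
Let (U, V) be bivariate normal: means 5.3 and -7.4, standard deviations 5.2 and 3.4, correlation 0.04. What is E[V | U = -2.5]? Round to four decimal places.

-7.6040

The regression of V on U has slope ρ·σ_V/σ_U and passes through (μ_U, μ_V).
E[V | U=-2.5] = -7.4 + (0.04)·(3.4/5.2)·(-2.5 − (5.3)) = -7.4 + (0.026154)·(-7.8) = -7.6040.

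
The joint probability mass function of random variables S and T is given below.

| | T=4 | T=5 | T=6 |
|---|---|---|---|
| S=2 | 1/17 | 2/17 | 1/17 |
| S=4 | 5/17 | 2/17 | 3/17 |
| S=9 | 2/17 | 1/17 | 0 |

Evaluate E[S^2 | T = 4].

123/4

P(T = 4) = 8/17.
Σ S^2·P over the event = 4·(1/17) + 16·(5/17) + 81·(2/17) = 246/17.
E[S^2 | T = 4] = (246/17) / (8/17) = 123/4.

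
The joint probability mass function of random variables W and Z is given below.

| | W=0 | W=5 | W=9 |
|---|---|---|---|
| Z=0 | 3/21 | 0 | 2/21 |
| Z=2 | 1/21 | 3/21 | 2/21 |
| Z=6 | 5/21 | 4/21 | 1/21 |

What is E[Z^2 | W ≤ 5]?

P(W ≤ 5) = 16/21.
Σ Z^2·P over the event = 0·(3/21) + 4·(1/21) + 36·(5/21) + 4·(3/21) + 36·(4/21) = 340/21.
E[Z^2 | W ≤ 5] = (340/21) / (16/21) = 85/4.

85/4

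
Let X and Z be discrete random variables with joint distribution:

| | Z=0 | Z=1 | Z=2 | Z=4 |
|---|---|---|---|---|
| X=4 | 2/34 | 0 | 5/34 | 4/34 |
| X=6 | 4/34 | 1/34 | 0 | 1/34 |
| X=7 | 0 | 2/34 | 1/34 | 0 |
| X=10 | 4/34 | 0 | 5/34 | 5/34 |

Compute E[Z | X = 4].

26/11

P(X = 4) = 11/34.
Σ Z·P over the event = 0·(2/34) + 2·(5/34) + 4·(4/34) = 13/17.
E[Z | X = 4] = (13/17) / (11/34) = 26/11.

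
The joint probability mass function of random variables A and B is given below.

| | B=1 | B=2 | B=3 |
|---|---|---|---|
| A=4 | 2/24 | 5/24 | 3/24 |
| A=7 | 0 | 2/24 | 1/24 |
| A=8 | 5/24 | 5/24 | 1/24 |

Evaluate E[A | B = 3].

27/5

P(B = 3) = 5/24.
Σ A·P over the event = 4·(3/24) + 7·(1/24) + 8·(1/24) = 9/8.
E[A | B = 3] = (9/8) / (5/24) = 27/5.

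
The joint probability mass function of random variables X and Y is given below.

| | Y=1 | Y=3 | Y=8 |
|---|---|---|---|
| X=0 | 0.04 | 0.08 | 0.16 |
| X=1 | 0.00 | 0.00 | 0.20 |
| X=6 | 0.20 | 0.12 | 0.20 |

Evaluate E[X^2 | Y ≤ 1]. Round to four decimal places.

30.0000

P(Y ≤ 1) = 0.24.
Summing X^2·P(X=x,Y=y) over the conditioning event gives 7.20.
E[X^2 | Y ≤ 1] = (7.20) / (0.24) = 30.0000.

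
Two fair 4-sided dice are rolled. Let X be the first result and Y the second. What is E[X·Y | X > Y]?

35/6

Outcomes with X > Y: (2,1), (3,1), (3,2), (4,1), (4,2), (4,3), each with probability 1/16.
E[X·Y | X > Y] = (2 + 3 + 6 + 4 + 8 + 12) / 6 = 35/6.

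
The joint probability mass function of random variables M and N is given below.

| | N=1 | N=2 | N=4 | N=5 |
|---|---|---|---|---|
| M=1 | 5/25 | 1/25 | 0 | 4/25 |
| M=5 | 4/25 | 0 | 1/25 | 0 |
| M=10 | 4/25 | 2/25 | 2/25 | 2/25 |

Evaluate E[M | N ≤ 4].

P(N ≤ 4) = 19/25.
Σ M·P over the event = 1·(5/25) + 1·(1/25) + 5·(4/25) + 5·(1/25) + 10·(4/25) + 10·(2/25) + 10·(2/25) = 111/25.
E[M | N ≤ 4] = (111/25) / (19/25) = 111/19.

111/19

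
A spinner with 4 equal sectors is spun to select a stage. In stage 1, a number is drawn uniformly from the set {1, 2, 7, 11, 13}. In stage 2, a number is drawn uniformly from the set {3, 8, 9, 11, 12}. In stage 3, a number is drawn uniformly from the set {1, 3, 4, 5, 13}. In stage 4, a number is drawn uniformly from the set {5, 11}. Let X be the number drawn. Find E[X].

E[X | stage 1] = (1+2+7+11+13)/5 = 34/5.
E[X | stage 2] = (3+8+9+11+12)/5 = 43/5.
E[X | stage 3] = (1+3+4+5+13)/5 = 26/5.
E[X | stage 4] = (5+11)/2 = 8.
E[X] = (1/4)·(34/5) + (1/4)·(43/5) + (1/4)·(26/5) + (1/4)·(8) = 143/20.

143/20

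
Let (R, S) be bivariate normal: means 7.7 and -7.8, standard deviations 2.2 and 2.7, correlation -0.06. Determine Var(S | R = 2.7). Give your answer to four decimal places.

For a bivariate normal, Var(S | R=x) = σ_S²(1 − ρ²).
Var(S | R=2.7) = (2.7)²·(1 − (-0.06)²) = 7.29·0.9964 = 7.2638.

7.2638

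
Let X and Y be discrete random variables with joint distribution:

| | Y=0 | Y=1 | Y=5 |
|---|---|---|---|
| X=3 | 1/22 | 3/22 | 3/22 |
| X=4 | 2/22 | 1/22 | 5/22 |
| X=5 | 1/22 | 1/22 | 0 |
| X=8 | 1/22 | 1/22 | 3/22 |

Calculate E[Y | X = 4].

13/4

P(X = 4) = 4/11.
Σ Y·P over the event = 0·(2/22) + 1·(1/22) + 5·(5/22) = 13/11.
E[Y | X = 4] = (13/11) / (4/11) = 13/4.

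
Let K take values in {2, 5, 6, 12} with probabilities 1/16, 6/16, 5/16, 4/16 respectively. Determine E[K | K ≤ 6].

P(K ≤ 6) = 3/4.
Σ over the event: 2·1/16 + 5·3/8 + 6·5/16 = 31/8.
E[K | K ≤ 6] = (31/8) / (3/4) = 31/6.

31/6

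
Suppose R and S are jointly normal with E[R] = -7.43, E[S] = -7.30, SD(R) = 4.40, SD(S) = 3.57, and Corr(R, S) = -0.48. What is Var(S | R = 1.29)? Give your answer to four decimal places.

For a bivariate normal, Var(S | R=x) = σ_S²(1 − ρ²).
Var(S | R=1.29) = (3.57)²·(1 − (-0.48)²) = 12.7449·0.7696 = 9.8085.

9.8085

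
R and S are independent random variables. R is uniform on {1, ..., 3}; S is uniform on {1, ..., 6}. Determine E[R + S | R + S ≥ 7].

Outcomes with R + S ≥ 7: (1,6), (2,5), (2,6), (3,4), (3,5), (3,6), each with probability 1/18.
E[R + S | R + S ≥ 7] = (7 + 7 + 8 + 7 + 8 + 9) / 6 = 23/3.

23/3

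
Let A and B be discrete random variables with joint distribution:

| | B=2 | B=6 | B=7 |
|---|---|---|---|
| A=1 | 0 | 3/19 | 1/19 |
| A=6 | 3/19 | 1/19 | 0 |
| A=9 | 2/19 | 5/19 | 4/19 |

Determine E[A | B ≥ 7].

37/5

P(B ≥ 7) = 5/19.
Summing A·P(A=x,B=y) over the conditioning event gives 37/19.
E[A | B ≥ 7] = (37/19) / (5/19) = 37/5.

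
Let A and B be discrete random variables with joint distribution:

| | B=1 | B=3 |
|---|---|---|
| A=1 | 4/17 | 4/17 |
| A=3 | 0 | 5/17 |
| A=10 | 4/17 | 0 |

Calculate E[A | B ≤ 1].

P(B ≤ 1) = 8/17.
Σ A·P over the event = 1·(4/17) + 10·(4/17) = 44/17.
E[A | B ≤ 1] = (44/17) / (8/17) = 11/2.

11/2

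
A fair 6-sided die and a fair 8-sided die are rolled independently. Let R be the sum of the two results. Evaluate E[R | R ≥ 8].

272/27

P(R ≥ 8) = 9/16.
Σ over the event: 8·1/8 + 9·1/8 + 10·5/48 + 11·1/12 + 12·1/16 + 13·1/24 + 14·1/48 = 17/3.
E[R | R ≥ 8] = (17/3) / (9/16) = 272/27.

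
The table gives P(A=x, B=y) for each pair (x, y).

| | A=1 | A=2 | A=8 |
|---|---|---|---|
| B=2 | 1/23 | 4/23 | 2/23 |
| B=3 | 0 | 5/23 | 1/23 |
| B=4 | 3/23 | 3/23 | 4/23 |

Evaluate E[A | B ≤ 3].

P(B ≤ 3) = 13/23.
Σ A·P over the event = 1·(1/23) + 2·(4/23) + 2·(5/23) + 8·(2/23) + 8·(1/23) = 43/23.
E[A | B ≤ 3] = (43/23) / (13/23) = 43/13.

43/13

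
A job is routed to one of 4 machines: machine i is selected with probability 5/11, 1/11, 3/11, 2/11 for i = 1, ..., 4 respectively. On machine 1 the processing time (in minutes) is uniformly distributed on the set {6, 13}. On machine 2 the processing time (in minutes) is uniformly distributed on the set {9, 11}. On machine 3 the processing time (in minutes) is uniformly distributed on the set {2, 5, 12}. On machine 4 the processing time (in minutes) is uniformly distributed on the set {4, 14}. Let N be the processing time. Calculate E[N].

189/22

E[N | machine 1] = (6+13)/2 = 19/2.
E[N | machine 2] = (9+11)/2 = 10.
E[N | machine 3] = (2+5+12)/3 = 19/3.
E[N | machine 4] = (4+14)/2 = 9.
By the law of total expectation,
E[N] = (5/11)·(19/2) + (1/11)·(10) + (3/11)·(19/3) + (2/11)·(9) = 189/22.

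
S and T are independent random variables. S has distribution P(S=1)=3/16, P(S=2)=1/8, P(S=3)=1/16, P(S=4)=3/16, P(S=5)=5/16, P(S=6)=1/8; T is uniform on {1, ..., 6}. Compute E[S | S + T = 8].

P(S + T = 8) = 13/96.
Summing S·P(x,y) over outcomes with S + T = 8 gives 7/12.
E[S | S + T = 8] = (7/12) / (13/96) = 56/13.

56/13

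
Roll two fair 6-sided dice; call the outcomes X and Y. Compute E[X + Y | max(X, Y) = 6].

102/11

P(max(X, Y) = 6) = 11/36.
Summing (X+Y)·P(x,y) over outcomes with max(X, Y) = 6 gives 17/6.
E[X + Y | max(X, Y) = 6] = (17/6) / (11/36) = 102/11.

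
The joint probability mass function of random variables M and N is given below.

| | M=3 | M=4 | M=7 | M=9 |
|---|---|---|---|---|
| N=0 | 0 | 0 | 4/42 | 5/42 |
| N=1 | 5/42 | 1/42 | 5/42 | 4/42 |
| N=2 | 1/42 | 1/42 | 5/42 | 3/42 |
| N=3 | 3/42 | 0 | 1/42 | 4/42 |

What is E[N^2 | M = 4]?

P(M = 4) = 1/21.
Σ N^2·P over the event = 1·(1/42) + 4·(1/42) = 5/42.
E[N^2 | M = 4] = (5/42) / (1/21) = 5/2.

5/2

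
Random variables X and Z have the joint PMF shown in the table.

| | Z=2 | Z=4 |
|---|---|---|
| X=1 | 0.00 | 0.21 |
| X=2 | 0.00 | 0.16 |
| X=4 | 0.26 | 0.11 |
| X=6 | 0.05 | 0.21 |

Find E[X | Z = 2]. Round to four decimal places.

P(Z = 2) = 0.31.
Σ X·P over the event = 4·(0.26) + 6·(0.05) = 1.34.
E[X | Z = 2] = (1.34) / (0.31) = 4.3226.

4.3226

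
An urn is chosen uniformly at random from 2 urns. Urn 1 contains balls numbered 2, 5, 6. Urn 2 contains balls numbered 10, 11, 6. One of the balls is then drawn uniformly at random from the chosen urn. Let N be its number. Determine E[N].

E[N | urn 1] = (2+5+6)/3 = 13/3.
E[N | urn 2] = (10+11+6)/3 = 9.
E[N] = (1/2)·(13/3) + (1/2)·(9) = 20/3.

20/3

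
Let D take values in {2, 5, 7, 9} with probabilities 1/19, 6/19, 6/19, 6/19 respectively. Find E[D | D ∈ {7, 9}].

P(D ∈ {7, 9}) = 12/19.
Σ over the event: 7·6/19 + 9·6/19 = 96/19.
E[D | D ∈ {7, 9}] = (96/19) / (12/19) = 8.

8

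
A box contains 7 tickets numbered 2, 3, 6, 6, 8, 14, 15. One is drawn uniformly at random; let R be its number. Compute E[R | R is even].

36/5

P(R is even) = 5/7.
Σ over the event: 2·1/7 + 6·2/7 + 8·1/7 + 14·1/7 = 36/7.
E[R | R is even] = (36/7) / (5/7) = 36/5.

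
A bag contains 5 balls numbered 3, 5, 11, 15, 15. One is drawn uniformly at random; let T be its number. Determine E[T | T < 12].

P(T < 12) = 3/5.
Σ over the event: 3·1/5 + 5·1/5 + 11·1/5 = 19/5.
E[T | T < 12] = (19/5) / (3/5) = 19/3.

19/3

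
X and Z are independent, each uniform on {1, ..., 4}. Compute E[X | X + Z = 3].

Outcomes with X + Z = 3: (1,2), (2,1), each with probability 1/16.
E[X | X + Z = 3] = (1 + 2) / 2 = 3/2.

3/2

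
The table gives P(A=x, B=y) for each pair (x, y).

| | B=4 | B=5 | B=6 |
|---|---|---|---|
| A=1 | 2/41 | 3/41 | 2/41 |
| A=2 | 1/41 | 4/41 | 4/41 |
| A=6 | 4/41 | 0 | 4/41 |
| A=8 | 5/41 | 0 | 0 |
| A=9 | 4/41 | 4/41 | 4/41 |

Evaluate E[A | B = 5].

47/11

P(B = 5) = 11/41.
Σ A·P over the event = 1·(3/41) + 2·(4/41) + 9·(4/41) = 47/41.
E[A | B = 5] = (47/41) / (11/41) = 47/11.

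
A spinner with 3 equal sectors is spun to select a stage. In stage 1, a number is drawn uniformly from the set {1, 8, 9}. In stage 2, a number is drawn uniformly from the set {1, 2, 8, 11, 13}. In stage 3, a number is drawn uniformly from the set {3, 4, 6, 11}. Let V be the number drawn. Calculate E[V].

19/3

E[V | stage 1] = (1+8+9)/3 = 6.
E[V | stage 2] = (1+2+8+11+13)/5 = 7.
E[V | stage 3] = (3+4+6+11)/4 = 6.
By the law of total expectation,
E[V] = (1/3)·(6) + (1/3)·(7) + (1/3)·(6) = 19/3.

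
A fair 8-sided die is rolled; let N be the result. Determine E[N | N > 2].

11/2

Given N > 2, N is equally likely to be any of {3, 4, 5, 6, 7, 8}.
E[N | N > 2] = (3 + 4 + 5 + 6 + 7 + 8) / 6 = 11/2.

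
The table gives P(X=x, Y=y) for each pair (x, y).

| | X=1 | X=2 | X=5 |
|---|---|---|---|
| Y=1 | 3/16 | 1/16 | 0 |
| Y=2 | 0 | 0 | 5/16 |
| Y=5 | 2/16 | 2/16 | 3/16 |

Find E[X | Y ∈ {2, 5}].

23/6

P(Y ∈ {2, 5}) = 3/4.
Σ X·P over the event = 1·(2/16) + 2·(2/16) + 5·(5/16) + 5·(3/16) = 23/8.
E[X | Y ∈ {2, 5}] = (23/8) / (3/4) = 23/6.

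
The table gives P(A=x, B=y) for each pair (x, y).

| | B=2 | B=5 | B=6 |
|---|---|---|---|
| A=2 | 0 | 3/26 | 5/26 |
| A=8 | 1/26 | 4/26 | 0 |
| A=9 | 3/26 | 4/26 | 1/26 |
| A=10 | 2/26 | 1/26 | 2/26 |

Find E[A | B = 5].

P(B = 5) = 6/13.
Σ A·P over the event = 2·(3/26) + 8·(4/26) + 9·(4/26) + 10·(1/26) = 42/13.
E[A | B = 5] = (42/13) / (6/13) = 7.

7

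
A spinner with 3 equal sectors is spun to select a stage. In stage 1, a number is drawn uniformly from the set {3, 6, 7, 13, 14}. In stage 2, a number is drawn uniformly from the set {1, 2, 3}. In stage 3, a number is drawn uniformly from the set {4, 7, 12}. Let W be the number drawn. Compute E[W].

E[W | stage 1] = (3+6+7+13+14)/5 = 43/5.
E[W | stage 2] = (1+2+3)/3 = 2.
E[W | stage 3] = (4+7+12)/3 = 23/3.
E[W] = (1/3)·(43/5) + (1/3)·(2) + (1/3)·(23/3) = 274/45.

274/45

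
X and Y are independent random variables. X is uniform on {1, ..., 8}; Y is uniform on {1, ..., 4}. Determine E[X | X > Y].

P(X > Y) = 11/16.
Summing X·P(x,y) over outcomes with X > Y gives 31/8.
E[X | X > Y] = (31/8) / (11/16) = 62/11.

62/11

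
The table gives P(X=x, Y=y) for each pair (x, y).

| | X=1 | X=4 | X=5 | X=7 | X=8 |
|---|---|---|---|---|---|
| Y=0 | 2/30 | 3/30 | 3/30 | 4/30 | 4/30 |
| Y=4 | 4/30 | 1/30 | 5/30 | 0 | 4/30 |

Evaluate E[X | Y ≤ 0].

89/16

P(Y ≤ 0) = 8/15.
Σ X·P over the event = 1·(2/30) + 4·(3/30) + 5·(3/30) + 7·(4/30) + 8·(4/30) = 89/30.
E[X | Y ≤ 0] = (89/30) / (8/15) = 89/16.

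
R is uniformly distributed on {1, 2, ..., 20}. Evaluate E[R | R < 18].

9

P(R < 18) = 17/20.
E[R | R < 18] = (153/20) / (17/20) = 9.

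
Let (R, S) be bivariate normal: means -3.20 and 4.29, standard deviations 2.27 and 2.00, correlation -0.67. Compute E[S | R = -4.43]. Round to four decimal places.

5.0161

E[S | R=x] = μ_S + ρ(σ_S/σ_R)(x − μ_R) for jointly normal variables.
E[S | R=-4.43] = 4.29 + (-0.67)·(2.00/2.27)·(-4.43 − (-3.20)) = 4.29 + (-0.59031)·(-1.23) = 5.0161.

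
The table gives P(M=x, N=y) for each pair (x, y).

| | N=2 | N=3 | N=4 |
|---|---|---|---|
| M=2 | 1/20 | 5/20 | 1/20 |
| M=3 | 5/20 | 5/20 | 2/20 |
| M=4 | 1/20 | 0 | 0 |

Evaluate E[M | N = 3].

5/2

P(N = 3) = 1/2.
Σ M·P over the event = 2·(5/20) + 3·(5/20) = 5/4.
E[M | N = 3] = (5/4) / (1/2) = 5/2.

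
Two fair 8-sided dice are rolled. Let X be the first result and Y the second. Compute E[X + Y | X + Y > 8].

P(X + Y > 8) = 9/16.
Summing (X+Y)·P(x,y) over outcomes with X + Y > 8 gives 51/8.
E[X + Y | X + Y > 8] = (51/8) / (9/16) = 34/3.

34/3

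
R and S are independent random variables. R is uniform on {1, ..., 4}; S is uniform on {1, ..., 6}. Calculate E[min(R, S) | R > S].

5/3

Outcomes with R > S: (2,1), (3,1), (3,2), (4,1), (4,2), (4,3), each with probability 1/24.
E[min(R, S) | R > S] = (1 + 1 + 2 + 1 + 2 + 3) / 6 = 5/3.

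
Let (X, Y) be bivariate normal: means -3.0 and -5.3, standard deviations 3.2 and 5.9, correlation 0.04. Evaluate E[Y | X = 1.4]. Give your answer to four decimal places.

-4.9755

The regression of Y on X has slope ρ·σ_Y/σ_X and passes through (μ_X, μ_Y).
E[Y | X=1.4] = -5.3 + (0.04)·(5.9/3.2)·(1.4 − (-3.0)) = -5.3 + (0.07375)·(4.4) = -4.9755.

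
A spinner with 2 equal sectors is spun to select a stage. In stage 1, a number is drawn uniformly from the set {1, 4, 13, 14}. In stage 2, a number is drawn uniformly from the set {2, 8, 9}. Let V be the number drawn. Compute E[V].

E[V | stage 1] = (1+4+13+14)/4 = 8.
E[V | stage 2] = (2+8+9)/3 = 19/3.
E[V] = (1/2)·(8) + (1/2)·(19/3) = 43/6.

43/6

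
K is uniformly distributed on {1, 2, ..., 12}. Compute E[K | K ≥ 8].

10

Given K ≥ 8, K is equally likely to be any of {8, 9, 10, 11, 12}.
E[K | K ≥ 8] = (8 + 9 + 10 + 11 + 12) / 5 = 10.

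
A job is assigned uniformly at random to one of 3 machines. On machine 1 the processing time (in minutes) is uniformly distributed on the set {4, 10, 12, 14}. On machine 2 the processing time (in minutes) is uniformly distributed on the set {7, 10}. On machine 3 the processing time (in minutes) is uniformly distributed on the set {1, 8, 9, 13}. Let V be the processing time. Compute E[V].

E[V | machine 1] = (4+10+12+14)/4 = 10.
E[V | machine 2] = (7+10)/2 = 17/2.
E[V | machine 3] = (1+8+9+13)/4 = 31/4.
By the law of total expectation,
E[V] = (1/3)·(10) + (1/3)·(17/2) + (1/3)·(31/4) = 35/4.

35/4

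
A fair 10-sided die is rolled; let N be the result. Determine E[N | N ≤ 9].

Given N ≤ 9, N is equally likely to be any of {1, 2, 3, 4, 5, 6, 7, 8, 9}.
E[N | N ≤ 9] = (1 + 2 + 3 + 4 + 5 + 6 + 7 + 8 + 9) / 9 = 5.

5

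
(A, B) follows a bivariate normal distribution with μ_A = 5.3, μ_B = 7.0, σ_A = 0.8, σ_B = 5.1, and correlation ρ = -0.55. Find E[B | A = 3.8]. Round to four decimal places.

12.2594

E[B | A=x] = μ_B + ρ(σ_B/σ_A)(x − μ_A) for jointly normal variables.
E[B | A=3.8] = 7.0 + (-0.55)·(5.1/0.8)·(3.8 − (5.3)) = 7.0 + (-3.50625)·(-1.5) = 12.2594.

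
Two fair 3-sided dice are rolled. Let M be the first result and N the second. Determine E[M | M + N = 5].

Outcomes with M + N = 5: (2,3), (3,2), each with probability 1/9.
E[M | M + N = 5] = (2 + 3) / 2 = 5/2.

5/2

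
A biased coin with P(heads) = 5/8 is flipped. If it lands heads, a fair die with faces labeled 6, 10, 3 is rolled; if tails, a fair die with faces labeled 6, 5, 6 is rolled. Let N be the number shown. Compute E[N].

73/12

E[N | heads] = (6+10+3)/3 = 19/3.
E[N | tails] = (6+5+6)/3 = 17/3.
E[N] = (5/8)·(19/3) + (3/8)·(17/3) = 73/12.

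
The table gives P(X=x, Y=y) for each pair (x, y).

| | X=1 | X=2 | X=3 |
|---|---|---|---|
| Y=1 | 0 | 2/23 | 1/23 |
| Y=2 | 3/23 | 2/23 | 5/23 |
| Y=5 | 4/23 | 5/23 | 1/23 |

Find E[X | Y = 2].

P(Y = 2) = 10/23.
Σ X·P over the event = 1·(3/23) + 2·(2/23) + 3·(5/23) = 22/23.
E[X | Y = 2] = (22/23) / (10/23) = 11/5.

11/5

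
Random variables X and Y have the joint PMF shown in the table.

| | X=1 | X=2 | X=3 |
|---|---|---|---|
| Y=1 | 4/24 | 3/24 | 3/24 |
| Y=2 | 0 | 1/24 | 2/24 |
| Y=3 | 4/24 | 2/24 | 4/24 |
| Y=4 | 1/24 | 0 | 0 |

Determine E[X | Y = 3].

2

P(Y = 3) = 5/12.
Summing X·P(X=x,Y=y) over the conditioning event gives 5/6.
E[X | Y = 3] = (5/6) / (5/12) = 2.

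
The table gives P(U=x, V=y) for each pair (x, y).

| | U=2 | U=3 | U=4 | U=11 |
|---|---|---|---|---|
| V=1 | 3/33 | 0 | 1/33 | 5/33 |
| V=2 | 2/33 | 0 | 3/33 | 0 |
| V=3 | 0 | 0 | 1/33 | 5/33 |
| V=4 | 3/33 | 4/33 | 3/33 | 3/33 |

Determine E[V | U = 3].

P(U = 3) = 4/33.
Σ V·P over the event = 4·(4/33) = 16/33.
E[V | U = 3] = (16/33) / (4/33) = 4.

4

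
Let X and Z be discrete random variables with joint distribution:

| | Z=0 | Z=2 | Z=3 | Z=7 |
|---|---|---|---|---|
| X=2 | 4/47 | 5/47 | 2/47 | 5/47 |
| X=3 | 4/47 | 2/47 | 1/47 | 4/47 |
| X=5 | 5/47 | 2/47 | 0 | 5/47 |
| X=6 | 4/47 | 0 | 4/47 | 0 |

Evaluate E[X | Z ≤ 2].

95/26

P(Z ≤ 2) = 26/47.
Σ X·P over the event = 2·(4/47) + 2·(5/47) + 3·(4/47) + 3·(2/47) + 5·(5/47) + 5·(2/47) + 6·(4/47) = 95/47.
E[X | Z ≤ 2] = (95/47) / (26/47) = 95/26.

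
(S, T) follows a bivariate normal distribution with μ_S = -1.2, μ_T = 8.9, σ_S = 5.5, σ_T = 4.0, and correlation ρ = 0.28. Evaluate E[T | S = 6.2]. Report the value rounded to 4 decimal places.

10.4069

The regression of T on S has slope ρ·σ_T/σ_S and passes through (μ_S, μ_T).
E[T | S=6.2] = 8.9 + (0.28)·(4.0/5.5)·(6.2 − (-1.2)) = 8.9 + (0.20364)·(7.4) = 10.4069.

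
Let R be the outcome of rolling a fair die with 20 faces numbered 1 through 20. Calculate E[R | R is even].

11

Given R is even, R is equally likely to be any of {2, 4, 6, 8, 10, 12, 14, 16, 18, 20}.
E[R | R is even] = (2 + 4 + 6 + 8 + 10 + 12 + 14 + 16 + 18 + 20) / 10 = 11.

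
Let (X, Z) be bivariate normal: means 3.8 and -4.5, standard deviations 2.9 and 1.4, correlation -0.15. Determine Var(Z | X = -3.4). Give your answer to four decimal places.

The conditional variance in a bivariate normal is σ_Z²(1 − ρ²), independent of x.
Var(Z | X=-3.4) = (1.4)²·(1 − (-0.15)²) = 1.96·0.9775 = 1.9159.

1.9159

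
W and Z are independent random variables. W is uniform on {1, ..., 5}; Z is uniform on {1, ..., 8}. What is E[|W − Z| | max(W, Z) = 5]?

P(max(W, Z) = 5) = 9/40.
Summing |W−Z|·P(x,y) over outcomes with max(W, Z) = 5 gives 1/2.
E[|W − Z| | max(W, Z) = 5] = (1/2) / (9/40) = 20/9.

20/9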